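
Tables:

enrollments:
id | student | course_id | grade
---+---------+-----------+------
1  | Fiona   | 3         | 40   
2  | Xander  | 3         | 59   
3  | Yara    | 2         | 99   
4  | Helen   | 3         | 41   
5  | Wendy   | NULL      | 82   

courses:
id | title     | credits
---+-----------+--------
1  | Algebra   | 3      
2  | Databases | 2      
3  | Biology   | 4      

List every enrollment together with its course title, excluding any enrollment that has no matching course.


INNER JOIN keeps only enrollments rows whose course_id matches an id in courses. Walk through each enrollment:
  - enrollment 1 (Fiona): course_id=3 -> matches Biology
  - enrollment 2 (Xander): course_id=3 -> matches Biology
  - enrollment 3 (Yara): course_id=2 -> matches Databases
  - enrollment 4 (Helen): course_id=3 -> matches Biology
  - enrollment 5 (Wendy): course_id=NULL, no match -> dropped
So 1 of 5 rows is dropped.

SQL:
SELECT a.student, b.title AS course
FROM enrollments a
INNER JOIN courses b ON a.course_id = b.id

Result:
student | course   
--------+----------
Fiona   | Biology  
Xander  | Biology  
Yara    | Databases
Helen   | Biology  


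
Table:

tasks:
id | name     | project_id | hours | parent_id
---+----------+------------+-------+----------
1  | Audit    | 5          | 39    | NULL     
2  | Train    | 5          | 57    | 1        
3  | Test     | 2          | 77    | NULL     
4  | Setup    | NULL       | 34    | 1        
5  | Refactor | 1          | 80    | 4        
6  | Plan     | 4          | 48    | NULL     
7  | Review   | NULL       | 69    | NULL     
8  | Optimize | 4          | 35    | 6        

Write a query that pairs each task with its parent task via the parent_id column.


This is a self-join: tasks is joined to a second copy of itself, matching each row's parent_id to another row's id. Use LEFT JOIN so rows with parent_id=NULL are kept.
  - task 1 (Audit): parent_id=NULL -> NULL
  - task 2 (Train): parent_id=1 -> Audit
  - task 3 (Test): parent_id=NULL -> NULL
  - task 4 (Setup): parent_id=1 -> Audit
  - task 5 (Refactor): parent_id=4 -> Setup
  - task 6 (Plan): parent_id=NULL -> NULL
  - task 7 (Review): parent_id=NULL -> NULL
  - task 8 (Optimize): parent_id=6 -> Plan

SQL:
SELECT a.name AS item, b.name AS parent
FROM tasks a
LEFT JOIN tasks b ON a.parent_id = b.id

Result:
item     | parent
---------+-------
Audit    | NULL  
Train    | Audit 
Test     | NULL  
Setup    | Audit 
Refactor | Setup 
Plan     | NULL  
Review   | NULL  
Optimize | Plan  


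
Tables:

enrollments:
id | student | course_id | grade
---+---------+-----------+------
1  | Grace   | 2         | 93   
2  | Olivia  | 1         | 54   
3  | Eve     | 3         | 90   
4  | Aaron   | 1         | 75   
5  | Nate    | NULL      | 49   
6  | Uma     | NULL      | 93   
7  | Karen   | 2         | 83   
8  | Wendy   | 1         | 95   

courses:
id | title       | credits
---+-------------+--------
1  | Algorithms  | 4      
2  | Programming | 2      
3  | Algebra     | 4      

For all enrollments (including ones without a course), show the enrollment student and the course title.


LEFT JOIN keeps every row from enrollments (the left table); where course_id has no match in courses, the course columns become NULL. Walk through each enrollment:
  - enrollment 1 (Grace): course_id=2 -> matches Programming
  - enrollment 2 (Olivia): course_id=1 -> matches Algorithms
  - enrollment 3 (Eve): course_id=3 -> matches Algebra
  - enrollment 4 (Aaron): course_id=1 -> matches Algorithms
  - enrollment 5 (Nate): course_id=NULL, no match -> kept with NULL
  - enrollment 6 (Uma): course_id=NULL, no match -> kept with NULL
  - enrollment 7 (Karen): course_id=2 -> matches Programming
  - enrollment 8 (Wendy): course_id=1 -> matches Algorithms
All 8 rows appear; 2 have NULL course.

SQL:
SELECT a.student, b.title AS course
FROM enrollments a
LEFT JOIN courses b ON a.course_id = b.id

Result:
student | course     
--------+------------
Grace   | Programming
Olivia  | Algorithms 
Eve     | Algebra    
Aaron   | Algorithms 
Nate    | NULL       
Uma     | NULL       
Karen   | Programming
Wendy   | Algorithms 


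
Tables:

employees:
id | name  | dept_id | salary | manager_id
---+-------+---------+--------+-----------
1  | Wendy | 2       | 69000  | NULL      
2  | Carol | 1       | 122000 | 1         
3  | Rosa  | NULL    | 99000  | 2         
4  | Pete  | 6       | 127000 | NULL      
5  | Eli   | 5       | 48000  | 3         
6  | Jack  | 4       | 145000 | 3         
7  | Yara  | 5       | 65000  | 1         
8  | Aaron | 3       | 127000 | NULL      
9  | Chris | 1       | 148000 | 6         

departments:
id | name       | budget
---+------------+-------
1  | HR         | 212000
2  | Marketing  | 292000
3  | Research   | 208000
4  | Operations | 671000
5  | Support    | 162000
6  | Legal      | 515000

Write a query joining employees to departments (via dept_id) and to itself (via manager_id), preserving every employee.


Two LEFT JOINs from the same base table employees: one to departments via dept_id, one to employees itself via manager_id. Both are LEFT so every employee is preserved.
Match against departments:
  - employee 1 (Wendy): dept_id=2 -> matches Marketing
  - employee 2 (Carol): dept_id=1 -> matches HR
  - employee 3 (Rosa): dept_id=NULL, no match -> kept with NULL
  - employee 4 (Pete): dept_id=6 -> matches Legal
  - employee 5 (Eli): dept_id=5 -> matches Support
  - employee 6 (Jack): dept_id=4 -> matches Operations
  - employee 7 (Yara): dept_id=5 -> matches Support
  - employee 8 (Aaron): dept_id=3 -> matches Research
  - employee 9 (Chris): dept_id=1 -> matches HR
Match against employees (self):
  - employee 1 (Wendy): manager_id=NULL -> NULL
  - employee 2 (Carol): manager_id=1 -> Wendy
  - employee 3 (Rosa): manager_id=2 -> Carol
  - employee 4 (Pete): manager_id=NULL -> NULL
  - employee 5 (Eli): manager_id=3 -> Rosa
  - employee 6 (Jack): manager_id=3 -> Rosa
  - employee 7 (Yara): manager_id=1 -> Wendy
  - employee 8 (Aaron): manager_id=NULL -> NULL
  - employee 9 (Chris): manager_id=6 -> Jack

SQL:
SELECT a.name, b.name AS department, c.name AS manager
FROM employees a
LEFT JOIN departments b ON a.dept_id = b.id
LEFT JOIN employees c ON a.manager_id = c.id

Result:
name  | department | manager
------+------------+--------
Wendy | Marketing  | NULL   
Carol | HR         | Wendy  
Rosa  | NULL       | Carol  
Pete  | Legal      | NULL   
Eli   | Support    | Rosa   
Jack  | Operations | Rosa   
Yara  | Support    | Wendy  
Aaron | Research   | NULL   
Chris | HR         | Jack   


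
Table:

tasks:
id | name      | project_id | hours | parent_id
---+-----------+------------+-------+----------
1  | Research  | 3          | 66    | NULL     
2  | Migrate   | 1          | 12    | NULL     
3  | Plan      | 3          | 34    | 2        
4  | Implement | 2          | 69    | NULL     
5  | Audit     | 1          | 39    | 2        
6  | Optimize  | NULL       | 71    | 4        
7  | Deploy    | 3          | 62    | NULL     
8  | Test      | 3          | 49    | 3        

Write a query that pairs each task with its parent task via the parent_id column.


This is a self-join: tasks is joined to a second copy of itself, matching each row's parent_id to another row's id. Use LEFT JOIN so rows with parent_id=NULL are kept.
  - task 1 (Research): parent_id=NULL -> NULL
  - task 2 (Migrate): parent_id=NULL -> NULL
  - task 3 (Plan): parent_id=2 -> Migrate
  - task 4 (Implement): parent_id=NULL -> NULL
  - task 5 (Audit): parent_id=2 -> Migrate
  - task 6 (Optimize): parent_id=4 -> Implement
  - task 7 (Deploy): parent_id=NULL -> NULL
  - task 8 (Test): parent_id=3 -> Plan

SQL:
SELECT a.name AS item, b.name AS parent
FROM tasks a
LEFT JOIN tasks b ON a.parent_id = b.id

Result:
item      | parent   
----------+----------
Research  | NULL     
Migrate   | NULL     
Plan      | Migrate  
Implement | NULL     
Audit     | Migrate  
Optimize  | Implement
Deploy    | NULL     
Test      | Plan     


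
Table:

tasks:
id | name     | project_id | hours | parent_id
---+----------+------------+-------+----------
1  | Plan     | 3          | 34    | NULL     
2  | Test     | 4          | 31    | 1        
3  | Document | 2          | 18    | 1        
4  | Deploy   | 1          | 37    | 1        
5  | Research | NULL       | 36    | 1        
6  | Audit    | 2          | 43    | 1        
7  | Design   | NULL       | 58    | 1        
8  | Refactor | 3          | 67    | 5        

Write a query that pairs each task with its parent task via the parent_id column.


This is a self-join: tasks is joined to a second copy of itself, matching each row's parent_id to another row's id. Use LEFT JOIN so rows with parent_id=NULL are kept.
  - task 1 (Plan): parent_id=NULL -> NULL
  - task 2 (Test): parent_id=1 -> Plan
  - task 3 (Document): parent_id=1 -> Plan
  - task 4 (Deploy): parent_id=1 -> Plan
  - task 5 (Research): parent_id=1 -> Plan
  - task 6 (Audit): parent_id=1 -> Plan
  - task 7 (Design): parent_id=1 -> Plan
  - task 8 (Refactor): parent_id=5 -> Research

SQL:
SELECT a.name AS item, b.name AS parent
FROM tasks a
LEFT JOIN tasks b ON a.parent_id = b.id

Result:
item     | parent  
---------+---------
Plan     | NULL    
Test     | Plan    
Document | Plan    
Deploy   | Plan    
Research | Plan    
Audit    | Plan    
Design   | Plan    
Refactor | Research


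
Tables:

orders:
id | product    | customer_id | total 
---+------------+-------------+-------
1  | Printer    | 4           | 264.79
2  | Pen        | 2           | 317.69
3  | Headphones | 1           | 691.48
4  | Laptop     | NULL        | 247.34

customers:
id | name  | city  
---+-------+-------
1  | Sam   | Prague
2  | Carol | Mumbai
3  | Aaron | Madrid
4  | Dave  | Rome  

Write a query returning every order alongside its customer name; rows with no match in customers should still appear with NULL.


LEFT JOIN keeps every row from orders (the left table); where customer_id has no match in customers, the customer columns become NULL. Walk through each order:
  - order 1 (Printer): customer_id=4 -> matches Dave
  - order 2 (Pen): customer_id=2 -> matches Carol
  - order 3 (Headphones): customer_id=1 -> matches Sam
  - order 4 (Laptop): customer_id=NULL, no match -> kept with NULL
All 4 rows appear; 1 has NULL customer.

SQL:
SELECT a.product, b.name AS customer
FROM orders a
LEFT JOIN customers b ON a.customer_id = b.id

Result:
product    | customer
-----------+---------
Printer    | Dave    
Pen        | Carol   
Headphones | Sam     
Laptop     | NULL    


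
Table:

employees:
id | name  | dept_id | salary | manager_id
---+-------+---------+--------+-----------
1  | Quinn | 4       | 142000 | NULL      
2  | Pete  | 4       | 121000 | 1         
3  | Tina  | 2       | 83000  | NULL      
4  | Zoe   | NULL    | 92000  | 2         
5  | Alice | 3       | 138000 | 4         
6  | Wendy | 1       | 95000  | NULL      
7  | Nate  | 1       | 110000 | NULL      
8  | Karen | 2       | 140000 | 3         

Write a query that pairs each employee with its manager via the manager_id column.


This is a self-join: employees is joined to a second copy of itself, matching each row's manager_id to another row's id. Use LEFT JOIN so rows with manager_id=NULL are kept.
  - employee 1 (Quinn): manager_id=NULL -> NULL
  - employee 2 (Pete): manager_id=1 -> Quinn
  - employee 3 (Tina): manager_id=NULL -> NULL
  - employee 4 (Zoe): manager_id=2 -> Pete
  - employee 5 (Alice): manager_id=4 -> Zoe
  - employee 6 (Wendy): manager_id=NULL -> NULL
  - employee 7 (Nate): manager_id=NULL -> NULL
  - employee 8 (Karen): manager_id=3 -> Tina

SQL:
SELECT a.name AS item, b.name AS manager
FROM employees a
LEFT JOIN employees b ON a.manager_id = b.id

Result:
item  | manager
------+--------
Quinn | NULL   
Pete  | Quinn  
Tina  | NULL   
Zoe   | Pete   
Alice | Zoe    
Wendy | NULL   
Nate  | NULL   
Karen | Tina   


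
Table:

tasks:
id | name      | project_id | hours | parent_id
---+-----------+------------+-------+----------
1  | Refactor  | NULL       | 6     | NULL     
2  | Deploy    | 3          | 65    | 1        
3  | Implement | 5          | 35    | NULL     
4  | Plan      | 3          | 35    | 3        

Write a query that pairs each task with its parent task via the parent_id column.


This is a self-join: tasks is joined to a second copy of itself, matching each row's parent_id to another row's id. Use LEFT JOIN so rows with parent_id=NULL are kept.
  - task 1 (Refactor): parent_id=NULL -> NULL
  - task 2 (Deploy): parent_id=1 -> Refactor
  - task 3 (Implement): parent_id=NULL -> NULL
  - task 4 (Plan): parent_id=3 -> Implement

SQL:
SELECT a.name AS item, b.name AS parent
FROM tasks a
LEFT JOIN tasks b ON a.parent_id = b.id

Result:
item      | parent   
----------+----------
Refactor  | NULL     
Deploy    | Refactor 
Implement | NULL     
Plan      | Implement


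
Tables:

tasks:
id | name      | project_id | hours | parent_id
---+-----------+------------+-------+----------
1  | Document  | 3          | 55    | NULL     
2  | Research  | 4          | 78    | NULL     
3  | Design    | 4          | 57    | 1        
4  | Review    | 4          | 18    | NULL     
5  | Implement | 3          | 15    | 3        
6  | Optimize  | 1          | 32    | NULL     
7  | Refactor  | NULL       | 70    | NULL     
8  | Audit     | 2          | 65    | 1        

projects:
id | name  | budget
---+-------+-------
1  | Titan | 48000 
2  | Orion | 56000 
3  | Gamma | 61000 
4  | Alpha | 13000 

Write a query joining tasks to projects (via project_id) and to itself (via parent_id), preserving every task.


Two LEFT JOINs from the same base table tasks: one to projects via project_id, one to tasks itself via parent_id. Both are LEFT so every task is preserved.
Match against projects:
  - task 1 (Document): project_id=3 -> matches Gamma
  - task 2 (Research): project_id=4 -> matches Alpha
  - task 3 (Design): project_id=4 -> matches Alpha
  - task 4 (Review): project_id=4 -> matches Alpha
  - task 5 (Implement): project_id=3 -> matches Gamma
  - task 6 (Optimize): project_id=1 -> matches Titan
  - task 7 (Refactor): project_id=NULL, no match -> kept with NULL
  - task 8 (Audit): project_id=2 -> matches Orion
Match against tasks (self):
  - task 1 (Document): parent_id=NULL -> NULL
  - task 2 (Research): parent_id=NULL -> NULL
  - task 3 (Design): parent_id=1 -> Document
  - task 4 (Review): parent_id=NULL -> NULL
  - task 5 (Implement): parent_id=3 -> Design
  - task 6 (Optimize): parent_id=NULL -> NULL
  - task 7 (Refactor): parent_id=NULL -> NULL
  - task 8 (Audit): parent_id=1 -> Document

SQL:
SELECT a.name, b.name AS project, c.name AS parent
FROM tasks a
LEFT JOIN projects b ON a.project_id = b.id
LEFT JOIN tasks c ON a.parent_id = c.id

Result:
name      | project | parent  
----------+---------+---------
Document  | Gamma   | NULL    
Research  | Alpha   | NULL    
Design    | Alpha   | Document
Review    | Alpha   | NULL    
Implement | Gamma   | Design  
Optimize  | Titan   | NULL    
Refactor  | NULL    | NULL    
Audit     | Orion   | Document


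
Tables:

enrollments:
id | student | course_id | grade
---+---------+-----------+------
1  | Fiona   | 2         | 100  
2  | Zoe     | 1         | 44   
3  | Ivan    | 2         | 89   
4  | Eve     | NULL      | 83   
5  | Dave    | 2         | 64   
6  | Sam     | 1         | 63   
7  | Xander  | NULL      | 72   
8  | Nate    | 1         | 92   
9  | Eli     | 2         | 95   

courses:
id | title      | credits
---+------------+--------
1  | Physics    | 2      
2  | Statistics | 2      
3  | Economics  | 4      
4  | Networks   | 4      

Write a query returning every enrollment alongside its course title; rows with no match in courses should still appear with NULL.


LEFT JOIN keeps every row from enrollments (the left table); where course_id has no match in courses, the course columns become NULL. Walk through each enrollment:
  - enrollment 1 (Fiona): course_id=2 -> matches Statistics
  - enrollment 2 (Zoe): course_id=1 -> matches Physics
  - enrollment 3 (Ivan): course_id=2 -> matches Statistics
  - enrollment 4 (Eve): course_id=NULL, no match -> kept with NULL
  - enrollment 5 (Dave): course_id=2 -> matches Statistics
  - enrollment 6 (Sam): course_id=1 -> matches Physics
  - enrollment 7 (Xander): course_id=NULL, no match -> kept with NULL
  - enrollment 8 (Nate): course_id=1 -> matches Physics
  - enrollment 9 (Eli): course_id=2 -> matches Statistics
All 9 rows appear; 2 have NULL course.

SQL:
SELECT a.student, b.title AS course
FROM enrollments a
LEFT JOIN courses b ON a.course_id = b.id

Result:
student | course    
--------+-----------
Fiona   | Statistics
Zoe     | Physics   
Ivan    | Statistics
Eve     | NULL      
Dave    | Statistics
Sam     | Physics   
Xander  | NULL      
Nate    | Physics   
Eli     | Statistics


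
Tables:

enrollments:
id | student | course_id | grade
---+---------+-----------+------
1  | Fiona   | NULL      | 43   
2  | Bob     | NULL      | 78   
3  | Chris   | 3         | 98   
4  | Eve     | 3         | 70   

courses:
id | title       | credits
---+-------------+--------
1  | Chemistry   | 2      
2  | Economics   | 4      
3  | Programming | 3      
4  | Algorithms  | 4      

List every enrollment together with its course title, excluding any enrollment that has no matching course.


INNER JOIN keeps only enrollments rows whose course_id matches an id in courses. Walk through each enrollment:
  - enrollment 1 (Fiona): course_id=NULL, no match -> dropped
  - enrollment 2 (Bob): course_id=NULL, no match -> dropped
  - enrollment 3 (Chris): course_id=3 -> matches Programming
  - enrollment 4 (Eve): course_id=3 -> matches Programming
So 2 of 4 rows are dropped.

SQL:
SELECT a.student, b.title AS course
FROM enrollments a
INNER JOIN courses b ON a.course_id = b.id

Result:
student | course     
--------+------------
Chris   | Programming
Eve     | Programming


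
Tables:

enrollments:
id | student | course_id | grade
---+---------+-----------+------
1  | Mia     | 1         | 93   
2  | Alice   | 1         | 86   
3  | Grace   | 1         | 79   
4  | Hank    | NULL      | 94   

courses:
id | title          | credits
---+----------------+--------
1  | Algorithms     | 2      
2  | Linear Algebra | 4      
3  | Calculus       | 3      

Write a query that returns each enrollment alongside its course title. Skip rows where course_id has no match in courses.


INNER JOIN keeps only enrollments rows whose course_id matches an id in courses. Walk through each enrollment:
  - enrollment 1 (Mia): course_id=1 -> matches Algorithms
  - enrollment 2 (Alice): course_id=1 -> matches Algorithms
  - enrollment 3 (Grace): course_id=1 -> matches Algorithms
  - enrollment 4 (Hank): course_id=NULL, no match -> dropped
So 1 of 4 rows is dropped.

SQL:
SELECT a.student, b.title AS course
FROM enrollments a
INNER JOIN courses b ON a.course_id = b.id

Result:
student | course    
--------+-----------
Mia     | Algorithms
Alice   | Algorithms
Grace   | Algorithms


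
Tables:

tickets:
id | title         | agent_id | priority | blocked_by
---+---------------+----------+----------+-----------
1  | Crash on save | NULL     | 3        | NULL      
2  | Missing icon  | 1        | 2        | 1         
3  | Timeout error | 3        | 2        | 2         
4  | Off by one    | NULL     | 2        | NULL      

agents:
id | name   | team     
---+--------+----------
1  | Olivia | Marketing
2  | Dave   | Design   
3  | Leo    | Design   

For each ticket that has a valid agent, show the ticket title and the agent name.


INNER JOIN keeps only tickets rows whose agent_id matches an id in agents. Walk through each ticket:
  - ticket 1 (Crash on save): agent_id=NULL, no match -> dropped
  - ticket 2 (Missing icon): agent_id=1 -> matches Olivia
  - ticket 3 (Timeout error): agent_id=3 -> matches Leo
  - ticket 4 (Off by one): agent_id=NULL, no match -> dropped
So 2 of 4 rows are dropped.

SQL:
SELECT a.title, b.name AS agent
FROM tickets a
INNER JOIN agents b ON a.agent_id = b.id

Result:
title         | agent 
--------------+-------
Missing icon  | Olivia
Timeout error | Leo   


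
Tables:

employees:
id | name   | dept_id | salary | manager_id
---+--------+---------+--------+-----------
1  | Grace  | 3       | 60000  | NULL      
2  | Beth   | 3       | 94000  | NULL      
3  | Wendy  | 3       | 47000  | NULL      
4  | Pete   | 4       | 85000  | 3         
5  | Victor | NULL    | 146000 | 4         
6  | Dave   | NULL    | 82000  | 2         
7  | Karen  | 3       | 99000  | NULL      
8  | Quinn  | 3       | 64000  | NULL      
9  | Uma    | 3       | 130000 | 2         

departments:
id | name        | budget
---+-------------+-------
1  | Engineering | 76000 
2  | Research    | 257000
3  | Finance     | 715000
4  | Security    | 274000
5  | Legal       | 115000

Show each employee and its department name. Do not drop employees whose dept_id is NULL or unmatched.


LEFT JOIN keeps every row from employees (the left table); where dept_id has no match in departments, the department columns become NULL. Walk through each employee:
  - employee 1 (Grace): dept_id=3 -> matches Finance
  - employee 2 (Beth): dept_id=3 -> matches Finance
  - employee 3 (Wendy): dept_id=3 -> matches Finance
  - employee 4 (Pete): dept_id=4 -> matches Security
  - employee 5 (Victor): dept_id=NULL, no match -> kept with NULL
  - employee 6 (Dave): dept_id=NULL, no match -> kept with NULL
  - employee 7 (Karen): dept_id=3 -> matches Finance
  - employee 8 (Quinn): dept_id=3 -> matches Finance
  - employee 9 (Uma): dept_id=3 -> matches Finance
All 9 rows appear; 2 have NULL department.

SQL:
SELECT a.name, b.name AS department
FROM employees a
LEFT JOIN departments b ON a.dept_id = b.id

Result:
name   | department
-------+-----------
Grace  | Finance   
Beth   | Finance   
Wendy  | Finance   
Pete   | Security  
Victor | NULL      
Dave   | NULL      
Karen  | Finance   
Quinn  | Finance   
Uma    | Finance   


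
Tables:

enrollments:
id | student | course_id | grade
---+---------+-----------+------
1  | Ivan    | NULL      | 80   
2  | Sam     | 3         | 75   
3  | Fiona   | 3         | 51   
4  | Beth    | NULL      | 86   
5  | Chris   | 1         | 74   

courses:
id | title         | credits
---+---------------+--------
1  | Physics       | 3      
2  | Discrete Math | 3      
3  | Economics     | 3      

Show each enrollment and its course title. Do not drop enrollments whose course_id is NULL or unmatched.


LEFT JOIN keeps every row from enrollments (the left table); where course_id has no match in courses, the course columns become NULL. Walk through each enrollment:
  - enrollment 1 (Ivan): course_id=NULL, no match -> kept with NULL
  - enrollment 2 (Sam): course_id=3 -> matches Economics
  - enrollment 3 (Fiona): course_id=3 -> matches Economics
  - enrollment 4 (Beth): course_id=NULL, no match -> kept with NULL
  - enrollment 5 (Chris): course_id=1 -> matches Physics
All 5 rows appear; 2 have NULL course.

SQL:
SELECT a.student, b.title AS course
FROM enrollments a
LEFT JOIN courses b ON a.course_id = b.id

Result:
student | course   
--------+----------
Ivan    | NULL     
Sam     | Economics
Fiona   | Economics
Beth    | NULL     
Chris   | Physics  


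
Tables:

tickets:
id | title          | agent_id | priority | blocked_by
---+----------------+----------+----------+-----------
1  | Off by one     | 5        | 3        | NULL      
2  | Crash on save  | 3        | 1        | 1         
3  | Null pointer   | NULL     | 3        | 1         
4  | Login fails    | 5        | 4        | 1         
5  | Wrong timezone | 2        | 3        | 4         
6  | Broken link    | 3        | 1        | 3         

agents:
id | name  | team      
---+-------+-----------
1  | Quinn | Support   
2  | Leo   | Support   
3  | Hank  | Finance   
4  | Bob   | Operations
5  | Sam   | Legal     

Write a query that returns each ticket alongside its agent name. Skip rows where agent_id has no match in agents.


INNER JOIN keeps only tickets rows whose agent_id matches an id in agents. Walk through each ticket:
  - ticket 1 (Off by one): agent_id=5 -> matches Sam
  - ticket 2 (Crash on save): agent_id=3 -> matches Hank
  - ticket 3 (Null pointer): agent_id=NULL, no match -> dropped
  - ticket 4 (Login fails): agent_id=5 -> matches Sam
  - ticket 5 (Wrong timezone): agent_id=2 -> matches Leo
  - ticket 6 (Broken link): agent_id=3 -> matches Hank
So 1 of 6 rows is dropped.

SQL:
SELECT a.title, b.name AS agent
FROM tickets a
INNER JOIN agents b ON a.agent_id = b.id

Result:
title          | agent
---------------+------
Off by one     | Sam  
Crash on save  | Hank 
Login fails    | Sam  
Wrong timezone | Leo  
Broken link    | Hank 


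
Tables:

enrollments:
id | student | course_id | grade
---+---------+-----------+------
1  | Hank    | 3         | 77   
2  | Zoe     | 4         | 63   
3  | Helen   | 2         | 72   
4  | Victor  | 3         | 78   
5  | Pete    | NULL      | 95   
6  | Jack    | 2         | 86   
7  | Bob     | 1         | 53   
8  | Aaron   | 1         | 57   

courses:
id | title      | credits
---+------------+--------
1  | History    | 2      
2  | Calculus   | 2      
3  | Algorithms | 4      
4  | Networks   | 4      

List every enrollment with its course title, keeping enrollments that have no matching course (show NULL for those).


LEFT JOIN keeps every row from enrollments (the left table); where course_id has no match in courses, the course columns become NULL. Walk through each enrollment:
  - enrollment 1 (Hank): course_id=3 -> matches Algorithms
  - enrollment 2 (Zoe): course_id=4 -> matches Networks
  - enrollment 3 (Helen): course_id=2 -> matches Calculus
  - enrollment 4 (Victor): course_id=3 -> matches Algorithms
  - enrollment 5 (Pete): course_id=NULL, no match -> kept with NULL
  - enrollment 6 (Jack): course_id=2 -> matches Calculus
  - enrollment 7 (Bob): course_id=1 -> matches History
  - enrollment 8 (Aaron): course_id=1 -> matches History
All 8 rows appear; 1 has NULL course.

SQL:
SELECT a.student, b.title AS course
FROM enrollments a
LEFT JOIN courses b ON a.course_id = b.id

Result:
student | course    
--------+-----------
Hank    | Algorithms
Zoe     | Networks  
Helen   | Calculus  
Victor  | Algorithms
Pete    | NULL      
Jack    | Calculus  
Bob     | History   
Aaron   | History   


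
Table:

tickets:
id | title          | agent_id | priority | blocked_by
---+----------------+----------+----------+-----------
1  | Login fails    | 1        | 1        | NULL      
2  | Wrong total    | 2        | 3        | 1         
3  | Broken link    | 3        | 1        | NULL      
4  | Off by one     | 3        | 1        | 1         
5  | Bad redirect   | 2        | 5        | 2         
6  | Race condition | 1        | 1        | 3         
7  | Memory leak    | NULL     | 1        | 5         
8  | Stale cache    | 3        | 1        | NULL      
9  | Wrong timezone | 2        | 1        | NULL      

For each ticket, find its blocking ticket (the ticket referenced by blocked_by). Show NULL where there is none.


This is a self-join: tickets is joined to a second copy of itself, matching each row's blocked_by to another row's id. Use LEFT JOIN so rows with blocked_by=NULL are kept.
  - ticket 1 (Login fails): blocked_by=NULL -> NULL
  - ticket 2 (Wrong total): blocked_by=1 -> Login fails
  - ticket 3 (Broken link): blocked_by=NULL -> NULL
  - ticket 4 (Off by one): blocked_by=1 -> Login fails
  - ticket 5 (Bad redirect): blocked_by=2 -> Wrong total
  - ticket 6 (Race condition): blocked_by=3 -> Broken link
  - ticket 7 (Memory leak): blocked_by=5 -> Bad redirect
  - ticket 8 (Stale cache): blocked_by=NULL -> NULL
  - ticket 9 (Wrong timezone): blocked_by=NULL -> NULL

SQL:
SELECT a.title AS item, b.title AS blocked_by
FROM tickets a
LEFT JOIN tickets b ON a.blocked_by = b.id

Result:
item           | blocked_by  
---------------+-------------
Login fails    | NULL        
Wrong total    | Login fails 
Broken link    | NULL        
Off by one     | Login fails 
Bad redirect   | Wrong total 
Race condition | Broken link 
Memory leak    | Bad redirect
Stale cache    | NULL        
Wrong timezone | NULL        


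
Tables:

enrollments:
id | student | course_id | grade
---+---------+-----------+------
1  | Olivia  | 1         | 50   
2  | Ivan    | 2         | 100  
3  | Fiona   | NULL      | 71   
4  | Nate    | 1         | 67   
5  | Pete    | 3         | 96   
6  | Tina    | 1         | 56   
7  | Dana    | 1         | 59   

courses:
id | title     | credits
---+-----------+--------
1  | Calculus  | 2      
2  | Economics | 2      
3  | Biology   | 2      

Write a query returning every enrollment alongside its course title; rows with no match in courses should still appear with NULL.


LEFT JOIN keeps every row from enrollments (the left table); where course_id has no match in courses, the course columns become NULL. Walk through each enrollment:
  - enrollment 1 (Olivia): course_id=1 -> matches Calculus
  - enrollment 2 (Ivan): course_id=2 -> matches Economics
  - enrollment 3 (Fiona): course_id=NULL, no match -> kept with NULL
  - enrollment 4 (Nate): course_id=1 -> matches Calculus
  - enrollment 5 (Pete): course_id=3 -> matches Biology
  - enrollment 6 (Tina): course_id=1 -> matches Calculus
  - enrollment 7 (Dana): course_id=1 -> matches Calculus
All 7 rows appear; 1 has NULL course.

SQL:
SELECT a.student, b.title AS course
FROM enrollments a
LEFT JOIN courses b ON a.course_id = b.id

Result:
student | course   
--------+----------
Olivia  | Calculus 
Ivan    | Economics
Fiona   | NULL     
Nate    | Calculus 
Pete    | Biology  
Tina    | Calculus 
Dana    | Calculus 


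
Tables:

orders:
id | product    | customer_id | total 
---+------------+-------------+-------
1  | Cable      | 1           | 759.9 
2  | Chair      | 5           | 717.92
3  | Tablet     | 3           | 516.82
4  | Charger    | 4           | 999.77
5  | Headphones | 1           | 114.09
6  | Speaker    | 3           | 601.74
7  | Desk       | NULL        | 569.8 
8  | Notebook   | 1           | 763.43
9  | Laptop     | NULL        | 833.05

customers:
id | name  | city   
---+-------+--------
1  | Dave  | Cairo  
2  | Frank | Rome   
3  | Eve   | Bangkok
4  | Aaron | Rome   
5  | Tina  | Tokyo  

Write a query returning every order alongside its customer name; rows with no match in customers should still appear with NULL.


LEFT JOIN keeps every row from orders (the left table); where customer_id has no match in customers, the customer columns become NULL. Walk through each order:
  - order 1 (Cable): customer_id=1 -> matches Dave
  - order 2 (Chair): customer_id=5 -> matches Tina
  - order 3 (Tablet): customer_id=3 -> matches Eve
  - order 4 (Charger): customer_id=4 -> matches Aaron
  - order 5 (Headphones): customer_id=1 -> matches Dave
  - order 6 (Speaker): customer_id=3 -> matches Eve
  - order 7 (Desk): customer_id=NULL, no match -> kept with NULL
  - order 8 (Notebook): customer_id=1 -> matches Dave
  - order 9 (Laptop): customer_id=NULL, no match -> kept with NULL
All 9 rows appear; 2 have NULL customer.

SQL:
SELECT a.product, b.name AS customer
FROM orders a
LEFT JOIN customers b ON a.customer_id = b.id

Result:
product    | customer
-----------+---------
Cable      | Dave    
Chair      | Tina    
Tablet     | Eve     
Charger    | Aaron   
Headphones | Dave    
Speaker    | Eve     
Desk       | NULL    
Notebook   | Dave    
Laptop     | NULL    


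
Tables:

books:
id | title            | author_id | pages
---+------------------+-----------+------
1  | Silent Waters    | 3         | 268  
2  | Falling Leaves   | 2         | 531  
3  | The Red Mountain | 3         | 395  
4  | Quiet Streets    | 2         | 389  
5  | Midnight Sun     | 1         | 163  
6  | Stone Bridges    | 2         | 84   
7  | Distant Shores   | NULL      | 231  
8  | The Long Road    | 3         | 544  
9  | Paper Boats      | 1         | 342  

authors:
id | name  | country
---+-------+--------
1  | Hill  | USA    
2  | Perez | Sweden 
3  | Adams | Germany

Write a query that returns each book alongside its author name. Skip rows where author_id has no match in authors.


INNER JOIN keeps only books rows whose author_id matches an id in authors. Walk through each book:
  - book 1 (Silent Waters): author_id=3 -> matches Adams
  - book 2 (Falling Leaves): author_id=2 -> matches Perez
  - book 3 (The Red Mountain): author_id=3 -> matches Adams
  - book 4 (Quiet Streets): author_id=2 -> matches Perez
  - book 5 (Midnight Sun): author_id=1 -> matches Hill
  - book 6 (Stone Bridges): author_id=2 -> matches Perez
  - book 7 (Distant Shores): author_id=NULL, no match -> dropped
  - book 8 (The Long Road): author_id=3 -> matches Adams
  - book 9 (Paper Boats): author_id=1 -> matches Hill
So 1 of 9 rows is dropped.

SQL:
SELECT a.title, b.name AS author
FROM books a
INNER JOIN authors b ON a.author_id = b.id

Result:
title            | author
-----------------+-------
Silent Waters    | Adams 
Falling Leaves   | Perez 
The Red Mountain | Adams 
Quiet Streets    | Perez 
Midnight Sun     | Hill  
Stone Bridges    | Perez 
The Long Road    | Adams 
Paper Boats      | Hill  


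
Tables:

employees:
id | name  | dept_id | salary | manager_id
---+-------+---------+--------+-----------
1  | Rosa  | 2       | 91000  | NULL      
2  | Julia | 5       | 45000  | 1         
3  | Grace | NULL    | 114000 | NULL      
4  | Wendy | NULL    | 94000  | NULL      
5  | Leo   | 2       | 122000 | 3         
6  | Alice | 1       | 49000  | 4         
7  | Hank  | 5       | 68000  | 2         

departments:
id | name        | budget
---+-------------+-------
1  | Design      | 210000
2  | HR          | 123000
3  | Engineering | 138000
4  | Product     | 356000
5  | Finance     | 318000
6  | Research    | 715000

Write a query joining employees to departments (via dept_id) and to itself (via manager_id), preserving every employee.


Two LEFT JOINs from the same base table employees: one to departments via dept_id, one to employees itself via manager_id. Both are LEFT so every employee is preserved.
Match against departments:
  - employee 1 (Rosa): dept_id=2 -> matches HR
  - employee 2 (Julia): dept_id=5 -> matches Finance
  - employee 3 (Grace): dept_id=NULL, no match -> kept with NULL
  - employee 4 (Wendy): dept_id=NULL, no match -> kept with NULL
  - employee 5 (Leo): dept_id=2 -> matches HR
  - employee 6 (Alice): dept_id=1 -> matches Design
  - employee 7 (Hank): dept_id=5 -> matches Finance
Match against employees (self):
  - employee 1 (Rosa): manager_id=NULL -> NULL
  - employee 2 (Julia): manager_id=1 -> Rosa
  - employee 3 (Grace): manager_id=NULL -> NULL
  - employee 4 (Wendy): manager_id=NULL -> NULL
  - employee 5 (Leo): manager_id=3 -> Grace
  - employee 6 (Alice): manager_id=4 -> Wendy
  - employee 7 (Hank): manager_id=2 -> Julia

SQL:
SELECT a.name, b.name AS department, c.name AS manager
FROM employees a
LEFT JOIN departments b ON a.dept_id = b.id
LEFT JOIN employees c ON a.manager_id = c.id

Result:
name  | department | manager
------+------------+--------
Rosa  | HR         | NULL   
Julia | Finance    | Rosa   
Grace | NULL       | NULL   
Wendy | NULL       | NULL   
Leo   | HR         | Grace  
Alice | Design     | Wendy  
Hank  | Finance    | Julia  


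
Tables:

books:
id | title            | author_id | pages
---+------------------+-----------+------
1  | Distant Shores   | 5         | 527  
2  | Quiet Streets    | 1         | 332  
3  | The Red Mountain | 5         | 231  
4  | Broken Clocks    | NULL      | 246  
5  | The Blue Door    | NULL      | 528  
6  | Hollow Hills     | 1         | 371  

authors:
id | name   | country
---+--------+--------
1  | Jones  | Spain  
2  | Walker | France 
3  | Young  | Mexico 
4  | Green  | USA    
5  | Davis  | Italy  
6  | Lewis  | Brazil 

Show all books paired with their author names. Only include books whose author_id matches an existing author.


INNER JOIN keeps only books rows whose author_id matches an id in authors. Walk through each book:
  - book 1 (Distant Shores): author_id=5 -> matches Davis
  - book 2 (Quiet Streets): author_id=1 -> matches Jones
  - book 3 (The Red Mountain): author_id=5 -> matches Davis
  - book 4 (Broken Clocks): author_id=NULL, no match -> dropped
  - book 5 (The Blue Door): author_id=NULL, no match -> dropped
  - book 6 (Hollow Hills): author_id=1 -> matches Jones
So 2 of 6 rows are dropped.

SQL:
SELECT a.title, b.name AS author
FROM books a
INNER JOIN authors b ON a.author_id = b.id

Result:
title            | author
-----------------+-------
Distant Shores   | Davis 
Quiet Streets    | Jones 
The Red Mountain | Davis 
Hollow Hills     | Jones 


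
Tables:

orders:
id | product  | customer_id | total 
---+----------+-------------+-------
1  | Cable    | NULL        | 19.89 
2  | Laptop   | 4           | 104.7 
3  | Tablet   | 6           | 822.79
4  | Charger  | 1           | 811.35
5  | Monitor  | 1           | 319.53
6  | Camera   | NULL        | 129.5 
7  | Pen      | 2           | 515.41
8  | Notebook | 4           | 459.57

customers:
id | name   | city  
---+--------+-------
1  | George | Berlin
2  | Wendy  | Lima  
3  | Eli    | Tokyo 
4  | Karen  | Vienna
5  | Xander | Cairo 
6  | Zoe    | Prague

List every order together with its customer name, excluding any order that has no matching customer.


INNER JOIN keeps only orders rows whose customer_id matches an id in customers. Walk through each order:
  - order 1 (Cable): customer_id=NULL, no match -> dropped
  - order 2 (Laptop): customer_id=4 -> matches Karen
  - order 3 (Tablet): customer_id=6 -> matches Zoe
  - order 4 (Charger): customer_id=1 -> matches George
  - order 5 (Monitor): customer_id=1 -> matches George
  - order 6 (Camera): customer_id=NULL, no match -> dropped
  - order 7 (Pen): customer_id=2 -> matches Wendy
  - order 8 (Notebook): customer_id=4 -> matches Karen
So 2 of 8 rows are dropped.

SQL:
SELECT a.product, b.name AS customer
FROM orders a
INNER JOIN customers b ON a.customer_id = b.id

Result:
product  | customer
---------+---------
Laptop   | Karen   
Tablet   | Zoe     
Charger  | George  
Monitor  | George  
Pen      | Wendy   
Notebook | Karen   


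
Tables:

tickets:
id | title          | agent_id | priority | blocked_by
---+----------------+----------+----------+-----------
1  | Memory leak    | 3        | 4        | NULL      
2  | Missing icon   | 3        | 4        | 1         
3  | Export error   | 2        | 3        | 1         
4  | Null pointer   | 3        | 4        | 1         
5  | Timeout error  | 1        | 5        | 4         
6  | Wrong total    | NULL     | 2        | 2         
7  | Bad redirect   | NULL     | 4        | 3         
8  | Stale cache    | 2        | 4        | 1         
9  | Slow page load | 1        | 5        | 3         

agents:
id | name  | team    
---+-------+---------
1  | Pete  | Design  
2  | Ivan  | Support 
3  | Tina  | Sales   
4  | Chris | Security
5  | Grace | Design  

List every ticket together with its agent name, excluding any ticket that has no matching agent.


INNER JOIN keeps only tickets rows whose agent_id matches an id in agents. Walk through each ticket:
  - ticket 1 (Memory leak): agent_id=3 -> matches Tina
  - ticket 2 (Missing icon): agent_id=3 -> matches Tina
  - ticket 3 (Export error): agent_id=2 -> matches Ivan
  - ticket 4 (Null pointer): agent_id=3 -> matches Tina
  - ticket 5 (Timeout error): agent_id=1 -> matches Pete
  - ticket 6 (Wrong total): agent_id=NULL, no match -> dropped
  - ticket 7 (Bad redirect): agent_id=NULL, no match -> dropped
  - ticket 8 (Stale cache): agent_id=2 -> matches Ivan
  - ticket 9 (Slow page load): agent_id=1 -> matches Pete
So 2 of 9 rows are dropped.

SQL:
SELECT a.title, b.name AS agent
FROM tickets a
INNER JOIN agents b ON a.agent_id = b.id

Result:
title          | agent
---------------+------
Memory leak    | Tina 
Missing icon   | Tina 
Export error   | Ivan 
Null pointer   | Tina 
Timeout error  | Pete 
Stale cache    | Ivan 
Slow page load | Pete 


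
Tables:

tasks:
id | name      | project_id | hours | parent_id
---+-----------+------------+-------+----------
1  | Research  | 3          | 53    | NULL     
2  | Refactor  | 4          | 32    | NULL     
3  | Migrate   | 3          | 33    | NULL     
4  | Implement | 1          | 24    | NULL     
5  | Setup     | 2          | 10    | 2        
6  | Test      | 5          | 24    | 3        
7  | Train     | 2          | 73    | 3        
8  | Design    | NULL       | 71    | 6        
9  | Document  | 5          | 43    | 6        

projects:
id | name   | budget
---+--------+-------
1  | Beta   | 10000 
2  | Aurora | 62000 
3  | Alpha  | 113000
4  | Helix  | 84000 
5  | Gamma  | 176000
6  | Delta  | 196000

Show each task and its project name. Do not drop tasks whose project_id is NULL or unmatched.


LEFT JOIN keeps every row from tasks (the left table); where project_id has no match in projects, the project columns become NULL. Walk through each task:
  - task 1 (Research): project_id=3 -> matches Alpha
  - task 2 (Refactor): project_id=4 -> matches Helix
  - task 3 (Migrate): project_id=3 -> matches Alpha
  - task 4 (Implement): project_id=1 -> matches Beta
  - task 5 (Setup): project_id=2 -> matches Aurora
  - task 6 (Test): project_id=5 -> matches Gamma
  - task 7 (Train): project_id=2 -> matches Aurora
  - task 8 (Design): project_id=NULL, no match -> kept with NULL
  - task 9 (Document): project_id=5 -> matches Gamma
All 9 rows appear; 1 has NULL project.

SQL:
SELECT a.name, b.name AS project
FROM tasks a
LEFT JOIN projects b ON a.project_id = b.id

Result:
name      | project
----------+--------
Research  | Alpha  
Refactor  | Helix  
Migrate   | Alpha  
Implement | Beta   
Setup     | Aurora 
Test      | Gamma  
Train     | Aurora 
Design    | NULL   
Document  | Gamma  
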